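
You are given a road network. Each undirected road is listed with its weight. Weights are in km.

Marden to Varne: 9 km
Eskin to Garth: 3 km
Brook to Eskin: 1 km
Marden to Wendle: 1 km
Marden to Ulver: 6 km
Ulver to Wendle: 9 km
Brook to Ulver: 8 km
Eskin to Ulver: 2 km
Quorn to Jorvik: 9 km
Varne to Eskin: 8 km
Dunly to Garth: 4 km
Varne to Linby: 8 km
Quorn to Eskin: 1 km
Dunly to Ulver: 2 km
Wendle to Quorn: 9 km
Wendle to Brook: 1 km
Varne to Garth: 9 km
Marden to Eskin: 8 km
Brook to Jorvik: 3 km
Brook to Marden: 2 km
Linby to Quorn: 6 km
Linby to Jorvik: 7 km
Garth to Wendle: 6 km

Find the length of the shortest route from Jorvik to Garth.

7 km

Shortest distances from Jorvik:
Jorvik: 0
Brook: 3  (via Jorvik)
Eskin: 4  (via Brook)
Wendle: 4  (via Brook)
Marden: 5  (via Brook)
Quorn: 5  (via Eskin)
Ulver: 6  (via Eskin)
Garth: 7  (via Eskin)
Shortest route: Jorvik–Brook–Eskin–Garth = 7 km.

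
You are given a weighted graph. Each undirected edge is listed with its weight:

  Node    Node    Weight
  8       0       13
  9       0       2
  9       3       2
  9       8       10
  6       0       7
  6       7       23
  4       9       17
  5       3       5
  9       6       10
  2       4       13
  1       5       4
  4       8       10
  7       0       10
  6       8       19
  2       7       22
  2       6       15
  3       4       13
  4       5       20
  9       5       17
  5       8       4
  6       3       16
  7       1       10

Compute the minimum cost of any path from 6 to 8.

19

Settle nodes by increasing distance from 6:
6: 0
0: 7  (via 6)
9: 9  (via 0)
3: 11  (via 9)
2: 15  (via 6)
5: 16  (via 3)
7: 17  (via 0)
8: 19  (via 6)
Shortest route: 6 → 8 = 19.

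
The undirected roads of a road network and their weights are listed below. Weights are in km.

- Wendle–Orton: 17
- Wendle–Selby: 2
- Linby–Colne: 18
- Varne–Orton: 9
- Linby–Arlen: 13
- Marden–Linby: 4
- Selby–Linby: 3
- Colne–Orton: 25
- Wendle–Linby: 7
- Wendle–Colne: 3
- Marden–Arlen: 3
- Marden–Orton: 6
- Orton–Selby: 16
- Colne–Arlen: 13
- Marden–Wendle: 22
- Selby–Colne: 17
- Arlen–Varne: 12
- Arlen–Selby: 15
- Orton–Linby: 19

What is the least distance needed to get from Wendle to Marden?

Compare a few routes:
Wendle → Colne → Arlen → Marden: 3+13+3 = 19
Wendle → Selby → Linby → Marden: 2+3+4 = 9
Wendle → Linby → Marden: 7+4 = 11
Wendle → Selby → Arlen → Marden: 2+15+3 = 20
The minimum is 9 km via Wendle → Selby → Linby → Marden.

9 km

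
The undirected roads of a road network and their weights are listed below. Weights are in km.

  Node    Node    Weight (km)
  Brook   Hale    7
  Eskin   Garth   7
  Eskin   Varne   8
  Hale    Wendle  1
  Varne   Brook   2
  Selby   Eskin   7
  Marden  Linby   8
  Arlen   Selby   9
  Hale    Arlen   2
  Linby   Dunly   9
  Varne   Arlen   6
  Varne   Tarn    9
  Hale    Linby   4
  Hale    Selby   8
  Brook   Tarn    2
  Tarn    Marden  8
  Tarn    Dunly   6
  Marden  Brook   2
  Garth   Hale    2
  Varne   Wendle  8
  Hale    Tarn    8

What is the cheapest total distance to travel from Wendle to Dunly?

14 km

Settle nodes by increasing distance from Wendle:
Wendle: 0
Hale: 1  (via Wendle)
Garth: 3  (via Hale)
Arlen: 3  (via Hale)
Linby: 5  (via Hale)
Varne: 8  (via Wendle)
Brook: 8  (via Hale)
Tarn: 9  (via Hale)
Selby: 9  (via Hale)
Eskin: 10  (via Garth)
Marden: 10  (via Brook)
Dunly: 14  (via Linby)
Shortest route: Wendle → Hale → Linby → Dunly = 14 km.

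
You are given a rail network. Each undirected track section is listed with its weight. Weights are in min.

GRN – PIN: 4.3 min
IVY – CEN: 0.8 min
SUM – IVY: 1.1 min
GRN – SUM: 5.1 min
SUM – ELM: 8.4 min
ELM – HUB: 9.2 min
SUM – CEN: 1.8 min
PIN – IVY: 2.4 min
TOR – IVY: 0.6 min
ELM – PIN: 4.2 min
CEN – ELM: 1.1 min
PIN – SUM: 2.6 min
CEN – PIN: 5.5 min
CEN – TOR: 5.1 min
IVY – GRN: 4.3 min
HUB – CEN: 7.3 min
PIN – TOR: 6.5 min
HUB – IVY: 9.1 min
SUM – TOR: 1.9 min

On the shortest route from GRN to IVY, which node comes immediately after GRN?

IVY

Compare a few routes:
GRN - SUM - IVY: 5.1+1.1 = 6.2
GRN - IVY: 4.3 = 4.3
Cheapest is GRN - IVY at 4.3 min.
So from GRN the first move is to IVY.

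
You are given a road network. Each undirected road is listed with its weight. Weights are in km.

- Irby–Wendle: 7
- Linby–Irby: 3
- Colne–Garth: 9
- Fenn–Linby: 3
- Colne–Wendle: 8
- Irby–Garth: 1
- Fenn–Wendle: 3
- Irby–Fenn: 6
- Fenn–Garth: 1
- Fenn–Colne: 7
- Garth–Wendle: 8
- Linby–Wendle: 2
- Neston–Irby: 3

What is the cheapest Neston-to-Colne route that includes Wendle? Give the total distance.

Best Neston to Wendle: Neston–Irby–Garth–Fenn–Wendle costing 8
Best Wendle to Colne: Wendle–Colne costing 8
Total via Wendle: 8 + 8 = 16 km.

16 km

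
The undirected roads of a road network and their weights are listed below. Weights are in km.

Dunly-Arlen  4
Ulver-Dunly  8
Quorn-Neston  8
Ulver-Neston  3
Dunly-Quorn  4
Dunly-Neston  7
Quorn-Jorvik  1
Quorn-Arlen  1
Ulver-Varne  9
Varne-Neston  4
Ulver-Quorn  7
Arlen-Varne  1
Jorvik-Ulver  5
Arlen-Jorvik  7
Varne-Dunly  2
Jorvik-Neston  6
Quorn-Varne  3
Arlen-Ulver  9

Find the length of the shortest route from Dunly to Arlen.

3 km

Compare a few routes:
Dunly - Varne - Quorn - Arlen: 2+3+1 = 6
Dunly - Arlen: 4 = 4
Dunly - Varne - Arlen: 2+1 = 3
Dunly - Quorn - Arlen: 4+1 = 5
The minimum is 3 km via Dunly - Varne - Arlen.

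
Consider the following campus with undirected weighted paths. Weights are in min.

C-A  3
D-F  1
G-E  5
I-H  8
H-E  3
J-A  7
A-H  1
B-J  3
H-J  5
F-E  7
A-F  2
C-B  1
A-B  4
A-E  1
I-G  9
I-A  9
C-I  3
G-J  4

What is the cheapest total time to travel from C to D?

6 min

Settle nodes by increasing distance from C:
C: 0
B: 1  (via C)
A: 3  (via C)
I: 3  (via C)
E: 4  (via A)
H: 4  (via A)
J: 4  (via B)
F: 5  (via A)
D: 6  (via F)
Shortest route: C–A–F–D = 6 min.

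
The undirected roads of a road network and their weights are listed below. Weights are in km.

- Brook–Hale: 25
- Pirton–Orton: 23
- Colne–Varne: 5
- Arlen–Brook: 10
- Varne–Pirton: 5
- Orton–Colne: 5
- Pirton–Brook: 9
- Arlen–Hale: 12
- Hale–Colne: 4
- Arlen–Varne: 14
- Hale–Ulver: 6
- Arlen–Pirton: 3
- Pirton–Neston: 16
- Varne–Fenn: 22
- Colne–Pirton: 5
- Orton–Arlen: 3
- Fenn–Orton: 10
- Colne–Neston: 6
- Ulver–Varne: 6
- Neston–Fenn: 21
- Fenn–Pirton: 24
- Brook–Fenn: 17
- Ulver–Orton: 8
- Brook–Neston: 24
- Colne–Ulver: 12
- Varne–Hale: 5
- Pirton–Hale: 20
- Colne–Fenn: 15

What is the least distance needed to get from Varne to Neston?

11 km

Shortest distances from Varne:
Varne: 0
Hale: 5  (via Varne)
Colne: 5  (via Varne)
Pirton: 5  (via Varne)
Ulver: 6  (via Varne)
Arlen: 8  (via Pirton)
Orton: 10  (via Colne)
Neston: 11  (via Colne)
Shortest route: Varne → Colne → Neston = 11 km.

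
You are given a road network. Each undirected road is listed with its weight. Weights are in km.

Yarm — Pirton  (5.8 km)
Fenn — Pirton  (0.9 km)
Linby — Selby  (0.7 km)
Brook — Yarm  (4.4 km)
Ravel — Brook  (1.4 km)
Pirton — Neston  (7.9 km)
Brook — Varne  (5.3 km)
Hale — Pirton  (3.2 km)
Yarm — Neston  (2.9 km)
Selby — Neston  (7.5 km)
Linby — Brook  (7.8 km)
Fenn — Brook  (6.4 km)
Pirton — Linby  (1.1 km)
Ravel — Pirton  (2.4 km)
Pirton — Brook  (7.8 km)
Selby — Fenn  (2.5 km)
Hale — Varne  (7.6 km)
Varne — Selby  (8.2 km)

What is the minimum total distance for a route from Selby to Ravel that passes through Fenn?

5.8 km

Best Selby to Fenn: Selby–Fenn costing 2.5
Best Fenn to Ravel: Fenn–Pirton–Ravel costing 3.3
Total via Fenn: 2.5 + 3.3 = 5.8 km.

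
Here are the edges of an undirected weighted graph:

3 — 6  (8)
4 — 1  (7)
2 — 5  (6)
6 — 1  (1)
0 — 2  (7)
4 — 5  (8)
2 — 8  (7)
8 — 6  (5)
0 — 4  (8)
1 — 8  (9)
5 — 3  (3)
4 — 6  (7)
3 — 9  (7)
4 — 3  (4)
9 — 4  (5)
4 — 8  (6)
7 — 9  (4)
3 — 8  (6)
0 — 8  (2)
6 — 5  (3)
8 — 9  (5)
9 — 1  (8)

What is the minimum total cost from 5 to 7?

14

Enumerating some paths:
5 → 3 → 4 → 9 → 7: 3+4+5+4 = 16
5 → 3 → 9 → 7: 3+7+4 = 14
The minimum is 14 via 5 → 3 → 9 → 7.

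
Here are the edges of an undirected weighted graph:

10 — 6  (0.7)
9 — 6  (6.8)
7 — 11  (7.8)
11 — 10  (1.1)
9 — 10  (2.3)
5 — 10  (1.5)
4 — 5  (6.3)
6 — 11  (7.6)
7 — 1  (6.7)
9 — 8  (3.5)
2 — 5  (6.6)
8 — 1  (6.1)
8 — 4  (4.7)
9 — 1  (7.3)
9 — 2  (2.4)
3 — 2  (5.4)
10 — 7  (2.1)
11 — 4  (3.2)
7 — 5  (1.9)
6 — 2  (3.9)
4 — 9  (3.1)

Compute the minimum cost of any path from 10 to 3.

10

Settle nodes by increasing distance from 10:
10: 0
6: 0.7  (via 10)
11: 1.1  (via 10)
5: 1.5  (via 10)
7: 2.1  (via 10)
9: 2.3  (via 10)
4: 4.3  (via 11)
2: 4.6  (via 6)
8: 5.8  (via 9)
1: 8.8  (via 7)
3: 10  (via 2)
Shortest route: 10 → 6 → 2 → 3 = 10.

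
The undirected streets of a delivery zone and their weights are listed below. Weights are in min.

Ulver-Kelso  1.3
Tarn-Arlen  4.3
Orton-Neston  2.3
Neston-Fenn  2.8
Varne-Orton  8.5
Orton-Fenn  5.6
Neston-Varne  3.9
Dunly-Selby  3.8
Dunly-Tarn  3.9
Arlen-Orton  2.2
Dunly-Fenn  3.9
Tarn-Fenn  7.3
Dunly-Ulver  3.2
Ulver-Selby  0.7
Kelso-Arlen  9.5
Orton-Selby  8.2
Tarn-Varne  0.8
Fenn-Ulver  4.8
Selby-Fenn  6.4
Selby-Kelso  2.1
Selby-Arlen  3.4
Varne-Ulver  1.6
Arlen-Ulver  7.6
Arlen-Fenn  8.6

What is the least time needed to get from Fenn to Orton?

5.1 min

Enumerating some paths:
Fenn - Neston - Orton: 2.8+2.3 = 5.1
Fenn - Orton: 5.6 = 5.6
The minimum is 5.1 min via Fenn - Neston - Orton.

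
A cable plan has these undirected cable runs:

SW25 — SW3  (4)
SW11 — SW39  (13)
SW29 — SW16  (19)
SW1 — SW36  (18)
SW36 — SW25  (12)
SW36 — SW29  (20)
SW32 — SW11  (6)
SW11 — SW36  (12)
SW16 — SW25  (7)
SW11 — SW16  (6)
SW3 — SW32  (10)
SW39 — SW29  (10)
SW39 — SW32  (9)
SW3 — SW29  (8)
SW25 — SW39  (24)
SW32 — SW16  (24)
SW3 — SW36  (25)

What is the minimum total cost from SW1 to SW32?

Candidate routes:
SW1 → SW36 → SW11 → SW39 → SW32: 18+12+13+9 = 52
SW1 → SW36 → SW25 → SW16 → SW11 → SW32: 18+12+7+6+6 = 49
SW1 → SW36 → SW11 → SW32: 18+12+6 = 36
SW1 → SW36 → SW25 → SW3 → SW32: 18+12+4+10 = 44
The minimum is 36 via SW1 → SW36 → SW11 → SW32.

36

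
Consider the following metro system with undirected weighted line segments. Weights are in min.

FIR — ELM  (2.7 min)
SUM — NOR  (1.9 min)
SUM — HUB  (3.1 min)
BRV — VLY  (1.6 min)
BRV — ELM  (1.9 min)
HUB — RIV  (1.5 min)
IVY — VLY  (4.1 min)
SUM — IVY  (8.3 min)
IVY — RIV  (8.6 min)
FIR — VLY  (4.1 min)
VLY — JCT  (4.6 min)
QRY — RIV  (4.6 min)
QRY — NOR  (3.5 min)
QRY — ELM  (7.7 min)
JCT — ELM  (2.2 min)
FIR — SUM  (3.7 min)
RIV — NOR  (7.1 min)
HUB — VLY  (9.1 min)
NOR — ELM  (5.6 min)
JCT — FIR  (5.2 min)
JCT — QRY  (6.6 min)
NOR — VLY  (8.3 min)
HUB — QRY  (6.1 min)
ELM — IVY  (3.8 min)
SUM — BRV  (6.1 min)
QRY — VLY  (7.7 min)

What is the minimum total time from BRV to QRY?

Settle nodes by increasing distance from BRV:
BRV: 0
VLY: 1.6  (via BRV)
ELM: 1.9  (via BRV)
JCT: 4.1  (via ELM)
FIR: 4.6  (via ELM)
IVY: 5.7  (via VLY)
SUM: 6.1  (via BRV)
NOR: 7.5  (via ELM)
HUB: 9.2  (via SUM)
QRY: 9.3  (via VLY)
Shortest route: BRV–VLY–QRY = 9.3 min.

9.3 min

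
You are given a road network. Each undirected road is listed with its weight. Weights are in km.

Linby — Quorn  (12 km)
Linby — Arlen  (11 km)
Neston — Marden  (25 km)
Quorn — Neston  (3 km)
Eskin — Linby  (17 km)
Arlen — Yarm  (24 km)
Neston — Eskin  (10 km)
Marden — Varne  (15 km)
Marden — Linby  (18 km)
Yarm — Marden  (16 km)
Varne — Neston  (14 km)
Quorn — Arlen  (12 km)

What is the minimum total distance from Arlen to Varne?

29 km

Compare a few routes:
Arlen–Quorn–Neston–Varne: 12+3+14 = 29
Arlen–Linby–Marden–Varne: 11+18+15 = 44
Arlen–Linby–Quorn–Neston–Varne: 11+12+3+14 = 40
Cheapest is Arlen–Quorn–Neston–Varne at 29 km.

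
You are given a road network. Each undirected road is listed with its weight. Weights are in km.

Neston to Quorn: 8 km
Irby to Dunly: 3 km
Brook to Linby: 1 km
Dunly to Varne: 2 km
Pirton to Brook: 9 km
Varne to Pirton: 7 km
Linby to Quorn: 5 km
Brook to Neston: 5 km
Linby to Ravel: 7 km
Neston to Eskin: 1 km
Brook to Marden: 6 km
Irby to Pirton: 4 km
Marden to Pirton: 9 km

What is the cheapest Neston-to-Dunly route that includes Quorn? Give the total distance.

30 km

Shortest Neston→Quorn: Neston–Quorn = 8
Shortest Quorn→Dunly: Quorn–Linby–Brook–Pirton–Irby–Dunly = 22
Total via Quorn: 8 + 22 = 30 km.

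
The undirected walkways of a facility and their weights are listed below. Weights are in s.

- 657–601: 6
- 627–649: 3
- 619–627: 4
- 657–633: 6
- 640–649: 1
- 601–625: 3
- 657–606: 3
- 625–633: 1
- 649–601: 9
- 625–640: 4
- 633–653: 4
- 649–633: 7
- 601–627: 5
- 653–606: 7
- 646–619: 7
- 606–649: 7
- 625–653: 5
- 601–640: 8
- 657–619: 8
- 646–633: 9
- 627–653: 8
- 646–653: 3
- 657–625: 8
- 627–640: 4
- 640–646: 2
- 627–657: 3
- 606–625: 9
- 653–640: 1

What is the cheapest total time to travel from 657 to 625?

7 s

Candidate routes:
657 → 627 → 601 → 625: 3+5+3 = 11
657 → 633 → 625: 6+1 = 7
657 → 625: 8 = 8
657 → 601 → 625: 6+3 = 9
The minimum is 7 s via 657 → 633 → 625.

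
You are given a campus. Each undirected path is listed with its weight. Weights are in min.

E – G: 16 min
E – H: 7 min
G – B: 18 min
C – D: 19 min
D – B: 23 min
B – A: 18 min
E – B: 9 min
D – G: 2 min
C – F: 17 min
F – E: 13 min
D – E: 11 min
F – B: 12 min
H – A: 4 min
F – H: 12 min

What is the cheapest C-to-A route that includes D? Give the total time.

Best C to D: C → D costing 19
Shortest D→A: D → E → H → A = 22
Total via D: 19 + 22 = 41 min.

41 min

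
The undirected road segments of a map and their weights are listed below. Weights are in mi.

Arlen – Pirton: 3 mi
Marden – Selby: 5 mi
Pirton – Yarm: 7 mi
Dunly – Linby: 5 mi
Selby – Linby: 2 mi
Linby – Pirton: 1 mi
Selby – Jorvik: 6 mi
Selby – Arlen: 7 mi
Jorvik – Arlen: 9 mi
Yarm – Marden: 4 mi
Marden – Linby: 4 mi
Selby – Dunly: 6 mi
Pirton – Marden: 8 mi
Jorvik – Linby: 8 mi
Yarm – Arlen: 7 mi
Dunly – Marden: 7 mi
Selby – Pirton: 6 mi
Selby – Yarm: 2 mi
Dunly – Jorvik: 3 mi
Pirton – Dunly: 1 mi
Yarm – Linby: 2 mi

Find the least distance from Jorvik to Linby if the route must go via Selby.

Shortest Jorvik→Selby: Jorvik–Selby = 6
Shortest Selby→Linby: Selby–Linby = 2
Total via Selby: 6 + 2 = 8 mi.

8 mi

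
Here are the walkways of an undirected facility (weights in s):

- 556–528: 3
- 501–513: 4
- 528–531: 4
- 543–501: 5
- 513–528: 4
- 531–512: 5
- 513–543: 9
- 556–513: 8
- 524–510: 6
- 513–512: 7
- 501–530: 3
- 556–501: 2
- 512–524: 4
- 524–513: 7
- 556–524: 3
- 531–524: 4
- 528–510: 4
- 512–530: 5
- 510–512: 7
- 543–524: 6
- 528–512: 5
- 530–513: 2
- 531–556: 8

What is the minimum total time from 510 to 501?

9 s

Compare a few routes:
510 → 528 → 513 → 530 → 501: 4+4+2+3 = 13
510 → 528 → 513 → 501: 4+4+4 = 12
510 → 524 → 556 → 501: 6+3+2 = 11
510 → 528 → 556 → 501: 4+3+2 = 9
The minimum is 9 s via 510 → 528 → 556 → 501.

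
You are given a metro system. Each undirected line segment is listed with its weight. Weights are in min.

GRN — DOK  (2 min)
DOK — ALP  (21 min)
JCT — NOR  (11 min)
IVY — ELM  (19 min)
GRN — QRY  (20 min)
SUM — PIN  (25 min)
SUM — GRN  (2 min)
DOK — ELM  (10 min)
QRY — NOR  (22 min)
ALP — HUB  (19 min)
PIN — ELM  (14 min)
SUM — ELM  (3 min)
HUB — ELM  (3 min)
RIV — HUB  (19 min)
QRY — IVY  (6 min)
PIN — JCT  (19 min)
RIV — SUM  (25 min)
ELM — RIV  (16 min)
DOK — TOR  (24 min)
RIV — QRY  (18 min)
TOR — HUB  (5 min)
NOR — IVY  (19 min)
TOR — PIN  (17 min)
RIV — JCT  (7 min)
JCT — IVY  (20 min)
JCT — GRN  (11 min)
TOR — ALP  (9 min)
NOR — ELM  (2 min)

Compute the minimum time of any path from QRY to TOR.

Compare a few routes:
QRY–IVY–ELM–HUB–TOR: 6+19+3+5 = 33
QRY–NOR–ELM–HUB–TOR: 22+2+3+5 = 32
Cheapest is QRY–NOR–ELM–HUB–TOR at 32 min.

32 min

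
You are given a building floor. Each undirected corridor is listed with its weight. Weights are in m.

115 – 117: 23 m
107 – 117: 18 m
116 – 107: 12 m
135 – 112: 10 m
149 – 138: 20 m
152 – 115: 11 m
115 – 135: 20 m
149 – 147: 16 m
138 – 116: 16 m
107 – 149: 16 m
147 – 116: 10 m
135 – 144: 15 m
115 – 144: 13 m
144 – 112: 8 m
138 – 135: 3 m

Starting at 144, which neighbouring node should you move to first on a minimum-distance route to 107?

Enumerating some paths:
144 - 112 - 135 - 138 - 116 - 107: 8+10+3+16+12 = 49
144 - 135 - 138 - 116 - 107: 15+3+16+12 = 46
144 - 135 - 138 - 149 - 107: 15+3+20+16 = 54
Cheapest is 144 - 135 - 138 - 116 - 107 at 46 m.
So from 144 the first move is to 135.

135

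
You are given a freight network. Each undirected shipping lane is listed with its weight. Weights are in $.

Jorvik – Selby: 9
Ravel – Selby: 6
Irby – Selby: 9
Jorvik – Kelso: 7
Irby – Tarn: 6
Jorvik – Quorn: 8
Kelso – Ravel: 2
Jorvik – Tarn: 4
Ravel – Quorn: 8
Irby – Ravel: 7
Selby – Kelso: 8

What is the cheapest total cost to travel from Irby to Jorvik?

$10

Running Dijkstra from Irby:
Irby: 0
Tarn: 6  (via Irby)
Ravel: 7  (via Irby)
Selby: 9  (via Irby)
Kelso: 9  (via Ravel)
Jorvik: 10  (via Tarn)
Shortest route: Irby → Tarn → Jorvik = $10.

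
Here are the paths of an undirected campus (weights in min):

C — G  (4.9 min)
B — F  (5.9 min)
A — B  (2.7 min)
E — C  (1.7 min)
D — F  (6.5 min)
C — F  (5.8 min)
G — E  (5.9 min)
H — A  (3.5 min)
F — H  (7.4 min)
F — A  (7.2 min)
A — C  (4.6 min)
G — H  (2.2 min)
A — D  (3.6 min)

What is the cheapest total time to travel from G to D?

9.3 min

Compare a few routes:
G → H → F → D: 2.2+7.4+6.5 = 16.1
G → C → A → D: 4.9+4.6+3.6 = 13.1
G → E → C → A → D: 5.9+1.7+4.6+3.6 = 15.8
G → H → A → D: 2.2+3.5+3.6 = 9.3
The minimum is 9.3 min via G → H → A → D.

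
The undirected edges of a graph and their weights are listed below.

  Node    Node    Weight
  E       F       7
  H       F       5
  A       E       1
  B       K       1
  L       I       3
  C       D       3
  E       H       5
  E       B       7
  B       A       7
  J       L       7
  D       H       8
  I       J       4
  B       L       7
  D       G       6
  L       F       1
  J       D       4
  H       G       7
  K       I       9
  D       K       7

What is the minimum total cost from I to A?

12

Candidate routes:
I–L–B–A: 3+7+7 = 17
I–K–B–A: 9+1+7 = 17
I–L–F–E–A: 3+1+7+1 = 12
I–L–F–H–E–A: 3+1+5+5+1 = 15
The minimum is 12 via I–L–F–E–A.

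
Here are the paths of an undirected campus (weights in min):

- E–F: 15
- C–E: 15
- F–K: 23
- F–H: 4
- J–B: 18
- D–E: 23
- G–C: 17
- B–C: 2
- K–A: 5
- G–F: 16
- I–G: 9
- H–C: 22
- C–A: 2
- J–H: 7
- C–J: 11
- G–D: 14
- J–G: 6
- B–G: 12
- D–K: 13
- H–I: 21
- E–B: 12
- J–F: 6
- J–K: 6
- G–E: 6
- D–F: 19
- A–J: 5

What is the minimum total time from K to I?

Running Dijkstra from K:
K: 0
A: 5  (via K)
J: 6  (via K)
C: 7  (via A)
B: 9  (via C)
F: 12  (via J)
G: 12  (via J)
D: 13  (via K)
H: 13  (via J)
E: 18  (via G)
I: 21  (via G)
Shortest route: K–J–G–I = 21 min.

21 min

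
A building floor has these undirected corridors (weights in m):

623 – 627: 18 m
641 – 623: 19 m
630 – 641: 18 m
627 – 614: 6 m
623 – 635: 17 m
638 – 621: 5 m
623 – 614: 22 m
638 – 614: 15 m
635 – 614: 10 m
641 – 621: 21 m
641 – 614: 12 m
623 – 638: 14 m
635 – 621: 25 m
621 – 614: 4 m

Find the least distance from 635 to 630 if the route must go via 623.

54 m

Best 635 to 623: 635–623 costing 17
Best 623 to 630: 623–641–630 costing 37
Total via 623: 17 + 37 = 54 m.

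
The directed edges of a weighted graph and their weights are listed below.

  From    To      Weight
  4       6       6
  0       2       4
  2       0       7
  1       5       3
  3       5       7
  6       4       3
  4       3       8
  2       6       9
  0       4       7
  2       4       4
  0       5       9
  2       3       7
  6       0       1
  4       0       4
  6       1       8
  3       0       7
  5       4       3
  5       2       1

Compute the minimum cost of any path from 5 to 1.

17

Enumerating some paths:
5 → 4 → 6 → 1: 3+6+8 = 17
5 → 2 → 6 → 1: 1+9+8 = 18
5 → 2 → 4 → 6 → 1: 1+4+6+8 = 19
The minimum is 17 via 5 → 4 → 6 → 1.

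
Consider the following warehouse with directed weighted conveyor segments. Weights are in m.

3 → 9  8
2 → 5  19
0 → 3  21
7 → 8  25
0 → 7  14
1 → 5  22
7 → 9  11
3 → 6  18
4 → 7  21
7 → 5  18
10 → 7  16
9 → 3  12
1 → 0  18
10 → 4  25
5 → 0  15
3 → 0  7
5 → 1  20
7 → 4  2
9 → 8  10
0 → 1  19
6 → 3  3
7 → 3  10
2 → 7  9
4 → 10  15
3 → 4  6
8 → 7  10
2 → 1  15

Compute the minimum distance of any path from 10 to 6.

Candidate routes:
10–7–3–6: 16+10+18 = 44
10–7–9–3–6: 16+11+12+18 = 57
Cheapest is 10–7–3–6 at 44 m.

44 m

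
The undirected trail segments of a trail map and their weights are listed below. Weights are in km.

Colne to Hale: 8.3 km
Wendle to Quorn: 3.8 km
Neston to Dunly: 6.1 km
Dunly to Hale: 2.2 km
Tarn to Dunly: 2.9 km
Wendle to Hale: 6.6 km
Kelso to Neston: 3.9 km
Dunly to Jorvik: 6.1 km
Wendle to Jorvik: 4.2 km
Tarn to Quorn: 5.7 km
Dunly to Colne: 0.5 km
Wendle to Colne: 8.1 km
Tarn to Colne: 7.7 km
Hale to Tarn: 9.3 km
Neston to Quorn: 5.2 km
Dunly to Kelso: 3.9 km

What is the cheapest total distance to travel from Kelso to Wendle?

12.5 km

Shortest distances from Kelso:
Kelso: 0
Dunly: 3.9  (via Kelso)
Neston: 3.9  (via Kelso)
Colne: 4.4  (via Dunly)
Hale: 6.1  (via Dunly)
Tarn: 6.8  (via Dunly)
Quorn: 9.1  (via Neston)
Jorvik: 10  (via Dunly)
Wendle: 12.5  (via Colne)
Shortest route: Kelso → Dunly → Colne → Wendle = 12.5 km.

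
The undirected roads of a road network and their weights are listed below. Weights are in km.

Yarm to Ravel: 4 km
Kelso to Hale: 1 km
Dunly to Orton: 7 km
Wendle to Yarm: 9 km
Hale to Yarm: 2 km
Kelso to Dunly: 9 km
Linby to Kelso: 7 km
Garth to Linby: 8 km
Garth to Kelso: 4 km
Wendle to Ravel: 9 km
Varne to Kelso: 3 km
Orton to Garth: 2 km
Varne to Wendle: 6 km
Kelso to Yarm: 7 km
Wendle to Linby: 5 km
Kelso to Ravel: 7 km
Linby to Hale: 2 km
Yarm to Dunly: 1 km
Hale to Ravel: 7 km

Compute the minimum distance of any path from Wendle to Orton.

Compare a few routes:
Wendle → Linby → Garth → Orton: 5+8+2 = 15
Wendle → Linby → Hale → Kelso → Garth → Orton: 5+2+1+4+2 = 14
Wendle → Yarm → Dunly → Orton: 9+1+7 = 17
Wendle → Varne → Kelso → Garth → Orton: 6+3+4+2 = 15
The minimum is 14 km via Wendle → Linby → Hale → Kelso → Garth → Orton.

14 km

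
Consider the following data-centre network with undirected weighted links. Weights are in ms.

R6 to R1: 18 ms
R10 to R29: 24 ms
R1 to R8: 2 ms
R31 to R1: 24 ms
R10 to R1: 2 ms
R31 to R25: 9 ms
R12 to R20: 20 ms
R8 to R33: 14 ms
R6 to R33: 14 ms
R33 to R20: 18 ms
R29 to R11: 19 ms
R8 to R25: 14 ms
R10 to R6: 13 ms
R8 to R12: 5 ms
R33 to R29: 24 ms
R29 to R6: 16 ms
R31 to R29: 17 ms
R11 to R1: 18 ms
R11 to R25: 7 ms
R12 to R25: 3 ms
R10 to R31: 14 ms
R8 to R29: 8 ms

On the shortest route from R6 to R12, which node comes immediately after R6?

R10

Enumerating some paths:
R6 - R29 - R8 - R12: 16+8+5 = 29
R6 - R1 - R8 - R12: 18+2+5 = 25
R6 - R10 - R1 - R8 - R12: 13+2+2+5 = 22
The minimum is 22 ms via R6 - R10 - R1 - R8 - R12.
So from R6 the first move is to R10.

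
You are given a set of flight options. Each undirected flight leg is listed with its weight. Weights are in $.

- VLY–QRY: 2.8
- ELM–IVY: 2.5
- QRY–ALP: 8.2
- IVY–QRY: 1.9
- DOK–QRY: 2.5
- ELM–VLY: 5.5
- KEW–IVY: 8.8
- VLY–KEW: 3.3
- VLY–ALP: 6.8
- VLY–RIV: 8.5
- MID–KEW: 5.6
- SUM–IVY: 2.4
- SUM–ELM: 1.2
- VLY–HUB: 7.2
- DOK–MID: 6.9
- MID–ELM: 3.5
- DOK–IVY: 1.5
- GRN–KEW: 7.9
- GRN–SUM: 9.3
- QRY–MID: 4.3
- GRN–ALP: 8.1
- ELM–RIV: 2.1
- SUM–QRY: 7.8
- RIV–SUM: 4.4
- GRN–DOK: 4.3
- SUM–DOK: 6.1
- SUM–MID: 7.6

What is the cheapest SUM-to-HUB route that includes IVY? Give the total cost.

Best SUM to IVY: SUM → IVY costing 2.4
Best IVY to HUB: IVY → QRY → VLY → HUB costing 11.9
Total via IVY: 2.4 + 11.9 = $14.3.

$14.3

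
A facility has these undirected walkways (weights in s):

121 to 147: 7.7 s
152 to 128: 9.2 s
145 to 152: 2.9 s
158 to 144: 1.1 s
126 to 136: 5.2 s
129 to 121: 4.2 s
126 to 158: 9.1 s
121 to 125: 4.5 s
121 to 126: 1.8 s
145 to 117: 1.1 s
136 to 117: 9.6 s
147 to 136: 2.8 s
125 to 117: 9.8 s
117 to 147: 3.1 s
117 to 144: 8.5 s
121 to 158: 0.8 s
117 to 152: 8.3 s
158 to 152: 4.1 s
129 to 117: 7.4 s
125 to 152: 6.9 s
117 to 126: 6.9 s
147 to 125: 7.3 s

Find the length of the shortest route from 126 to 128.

Compare a few routes:
126–121–158–152–128: 1.8+0.8+4.1+9.2 = 15.9
126–117–145–152–128: 6.9+1.1+2.9+9.2 = 20.1
Cheapest is 126–121–158–152–128 at 15.9 s.

15.9 s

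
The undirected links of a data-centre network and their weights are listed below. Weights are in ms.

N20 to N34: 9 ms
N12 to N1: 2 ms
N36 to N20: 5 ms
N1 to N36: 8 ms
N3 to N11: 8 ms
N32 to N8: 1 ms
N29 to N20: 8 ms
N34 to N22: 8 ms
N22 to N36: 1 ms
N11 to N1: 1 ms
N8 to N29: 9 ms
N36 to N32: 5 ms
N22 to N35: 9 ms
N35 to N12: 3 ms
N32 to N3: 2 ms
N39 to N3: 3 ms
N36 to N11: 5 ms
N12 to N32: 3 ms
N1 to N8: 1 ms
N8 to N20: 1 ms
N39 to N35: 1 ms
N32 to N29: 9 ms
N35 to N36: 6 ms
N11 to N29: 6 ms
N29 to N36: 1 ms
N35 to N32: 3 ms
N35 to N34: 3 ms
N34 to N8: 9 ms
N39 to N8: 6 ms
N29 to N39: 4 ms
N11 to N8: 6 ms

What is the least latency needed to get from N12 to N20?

Candidate routes:
N12–N35–N32–N8–N20: 3+3+1+1 = 8
N12–N1–N8–N20: 2+1+1 = 4
N12–N32–N8–N20: 3+1+1 = 5
N12–N1–N11–N8–N20: 2+1+6+1 = 10
Cheapest is N12–N1–N8–N20 at 4 ms.

4 ms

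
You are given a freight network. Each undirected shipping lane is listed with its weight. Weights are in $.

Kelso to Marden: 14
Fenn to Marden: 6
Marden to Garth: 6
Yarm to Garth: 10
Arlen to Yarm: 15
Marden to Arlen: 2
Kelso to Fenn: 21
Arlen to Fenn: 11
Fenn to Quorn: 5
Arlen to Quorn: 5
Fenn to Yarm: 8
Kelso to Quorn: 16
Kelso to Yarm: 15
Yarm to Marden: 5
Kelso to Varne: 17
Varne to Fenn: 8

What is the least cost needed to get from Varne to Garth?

$20

Compare a few routes:
Varne - Fenn - Marden - Garth: 8+6+6 = 20
Varne - Fenn - Quorn - Arlen - Marden - Garth: 8+5+5+2+6 = 26
The minimum is $20 via Varne - Fenn - Marden - Garth.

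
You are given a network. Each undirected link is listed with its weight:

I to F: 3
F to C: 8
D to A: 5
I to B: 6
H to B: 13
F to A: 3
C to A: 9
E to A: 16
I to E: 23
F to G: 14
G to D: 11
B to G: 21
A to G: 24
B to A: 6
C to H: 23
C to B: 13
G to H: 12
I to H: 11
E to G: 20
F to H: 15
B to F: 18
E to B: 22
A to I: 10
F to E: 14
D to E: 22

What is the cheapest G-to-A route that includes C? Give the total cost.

Best G to C: G → F → C costing 22
Best C to A: C → A costing 9
Total via C: 22 + 9 = 31.

31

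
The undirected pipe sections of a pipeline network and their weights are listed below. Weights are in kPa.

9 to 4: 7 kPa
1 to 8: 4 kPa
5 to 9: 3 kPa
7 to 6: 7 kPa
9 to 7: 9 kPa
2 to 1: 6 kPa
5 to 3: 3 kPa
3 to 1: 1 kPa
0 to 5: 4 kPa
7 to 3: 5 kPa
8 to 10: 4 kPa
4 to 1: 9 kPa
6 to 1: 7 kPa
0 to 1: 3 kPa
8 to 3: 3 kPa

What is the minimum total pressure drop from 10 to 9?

13 kPa

Shortest distances from 10:
10: 0
8: 4  (via 10)
3: 7  (via 8)
1: 8  (via 8)
5: 10  (via 3)
0: 11  (via 1)
7: 12  (via 3)
9: 13  (via 5)
Shortest route: 10 → 8 → 3 → 5 → 9 = 13 kPa.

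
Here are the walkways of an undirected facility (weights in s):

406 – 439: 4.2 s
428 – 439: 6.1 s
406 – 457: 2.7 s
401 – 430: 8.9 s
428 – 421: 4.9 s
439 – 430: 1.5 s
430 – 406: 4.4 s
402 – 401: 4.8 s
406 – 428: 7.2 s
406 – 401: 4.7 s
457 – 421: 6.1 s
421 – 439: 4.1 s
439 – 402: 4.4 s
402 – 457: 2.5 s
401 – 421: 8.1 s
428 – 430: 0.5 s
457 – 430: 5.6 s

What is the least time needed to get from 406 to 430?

Enumerating some paths:
406 - 428 - 430: 7.2+0.5 = 7.7
406 - 439 - 430: 4.2+1.5 = 5.7
406 - 430: 4.4 = 4.4
Cheapest is 406 - 430 at 4.4 s.

4.4 s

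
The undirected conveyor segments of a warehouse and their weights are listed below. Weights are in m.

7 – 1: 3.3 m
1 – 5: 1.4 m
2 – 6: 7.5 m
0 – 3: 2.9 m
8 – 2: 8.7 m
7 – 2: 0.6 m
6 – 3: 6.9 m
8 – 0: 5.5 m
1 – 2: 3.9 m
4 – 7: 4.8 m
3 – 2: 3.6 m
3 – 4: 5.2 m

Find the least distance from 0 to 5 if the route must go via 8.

Best 0 to 8: 0 → 8 costing 5.5
Best 8 to 5: 8 → 2 → 1 → 5 costing 14
Total via 8: 5.5 + 14 = 19.5 m.

19.5 m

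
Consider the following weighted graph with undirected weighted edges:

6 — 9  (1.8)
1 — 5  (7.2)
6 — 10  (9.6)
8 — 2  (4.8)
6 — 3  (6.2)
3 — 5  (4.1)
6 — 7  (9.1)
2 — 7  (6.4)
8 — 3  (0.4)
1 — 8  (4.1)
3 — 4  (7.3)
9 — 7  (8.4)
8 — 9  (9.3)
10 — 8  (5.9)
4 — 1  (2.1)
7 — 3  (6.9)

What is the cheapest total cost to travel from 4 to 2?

Running Dijkstra from 4:
4: 0
1: 2.1  (via 4)
8: 6.2  (via 1)
3: 6.6  (via 8)
5: 9.3  (via 1)
2: 11  (via 8)
Shortest route: 4 → 1 → 8 → 2 = 11.

11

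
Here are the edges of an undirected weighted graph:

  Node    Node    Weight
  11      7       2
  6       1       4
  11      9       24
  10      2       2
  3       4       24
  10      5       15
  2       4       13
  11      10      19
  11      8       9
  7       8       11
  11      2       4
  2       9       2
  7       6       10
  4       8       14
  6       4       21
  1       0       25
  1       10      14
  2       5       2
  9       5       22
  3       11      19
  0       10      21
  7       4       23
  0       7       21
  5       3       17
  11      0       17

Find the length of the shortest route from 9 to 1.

18

Compare a few routes:
9 - 2 - 11 - 7 - 6 - 1: 2+4+2+10+4 = 22
9 - 2 - 11 - 10 - 1: 2+4+19+14 = 39
9 - 2 - 10 - 1: 2+2+14 = 18
9 - 2 - 5 - 10 - 1: 2+2+15+14 = 33
The minimum is 18 via 9 - 2 - 10 - 1.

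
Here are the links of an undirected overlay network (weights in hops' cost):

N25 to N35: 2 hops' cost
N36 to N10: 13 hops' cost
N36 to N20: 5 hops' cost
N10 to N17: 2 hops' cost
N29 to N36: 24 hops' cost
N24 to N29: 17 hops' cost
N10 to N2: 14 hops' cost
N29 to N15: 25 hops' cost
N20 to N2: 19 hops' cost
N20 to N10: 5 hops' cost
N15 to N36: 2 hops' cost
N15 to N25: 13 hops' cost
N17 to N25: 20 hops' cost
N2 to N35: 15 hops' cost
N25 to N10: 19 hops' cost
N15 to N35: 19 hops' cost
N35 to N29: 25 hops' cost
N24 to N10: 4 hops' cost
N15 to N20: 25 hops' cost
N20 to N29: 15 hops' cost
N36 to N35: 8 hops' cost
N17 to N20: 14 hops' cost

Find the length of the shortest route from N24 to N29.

Settle nodes by increasing distance from N24:
N24: 0
N10: 4  (via N24)
N17: 6  (via N10)
N20: 9  (via N10)
N36: 14  (via N20)
N15: 16  (via N36)
N29: 17  (via N24)
Shortest route: N24 → N29 = 17 hops' cost.

17 hops' cost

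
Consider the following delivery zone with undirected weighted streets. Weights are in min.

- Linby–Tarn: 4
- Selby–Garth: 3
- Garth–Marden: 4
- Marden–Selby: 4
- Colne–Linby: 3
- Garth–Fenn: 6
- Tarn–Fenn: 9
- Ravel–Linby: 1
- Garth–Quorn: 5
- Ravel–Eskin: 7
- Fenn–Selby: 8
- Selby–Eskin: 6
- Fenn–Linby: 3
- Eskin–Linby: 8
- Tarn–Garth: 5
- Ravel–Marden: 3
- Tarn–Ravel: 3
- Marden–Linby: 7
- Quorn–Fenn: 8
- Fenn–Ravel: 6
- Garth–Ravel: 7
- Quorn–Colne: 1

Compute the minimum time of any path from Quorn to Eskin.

12 min

Shortest distances from Quorn:
Quorn: 0
Colne: 1  (via Quorn)
Linby: 4  (via Colne)
Garth: 5  (via Quorn)
Ravel: 5  (via Linby)
Fenn: 7  (via Linby)
Selby: 8  (via Garth)
Marden: 8  (via Ravel)
Tarn: 8  (via Linby)
Eskin: 12  (via Linby)
Shortest route: Quorn → Colne → Linby → Eskin = 12 min.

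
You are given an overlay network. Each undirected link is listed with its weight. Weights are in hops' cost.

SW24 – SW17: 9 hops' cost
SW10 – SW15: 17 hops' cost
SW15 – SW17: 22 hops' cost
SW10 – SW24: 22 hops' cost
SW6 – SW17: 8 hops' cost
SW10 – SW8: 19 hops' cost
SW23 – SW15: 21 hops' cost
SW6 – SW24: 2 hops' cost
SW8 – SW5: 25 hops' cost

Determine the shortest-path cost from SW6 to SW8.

43 hops' cost

Compare a few routes:
SW6–SW24–SW10–SW8: 2+22+19 = 43
SW6–SW17–SW24–SW10–SW8: 8+9+22+19 = 58
The minimum is 43 hops' cost via SW6–SW24–SW10–SW8.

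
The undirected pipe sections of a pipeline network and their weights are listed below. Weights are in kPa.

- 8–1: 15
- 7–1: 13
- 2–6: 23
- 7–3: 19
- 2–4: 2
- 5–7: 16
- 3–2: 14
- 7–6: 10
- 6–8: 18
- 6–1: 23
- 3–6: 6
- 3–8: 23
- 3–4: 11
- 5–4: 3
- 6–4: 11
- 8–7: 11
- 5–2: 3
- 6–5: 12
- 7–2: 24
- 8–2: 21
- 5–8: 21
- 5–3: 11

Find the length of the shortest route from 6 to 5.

12 kPa

Settle nodes by increasing distance from 6:
6: 0
3: 6  (via 6)
7: 10  (via 6)
4: 11  (via 6)
5: 12  (via 6)
Shortest route: 6 → 5 = 12 kPa.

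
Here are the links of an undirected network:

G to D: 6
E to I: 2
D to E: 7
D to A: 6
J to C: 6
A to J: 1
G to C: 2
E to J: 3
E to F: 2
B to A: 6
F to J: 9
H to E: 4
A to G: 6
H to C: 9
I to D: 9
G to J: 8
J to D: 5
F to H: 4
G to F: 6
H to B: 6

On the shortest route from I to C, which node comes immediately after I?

Candidate routes:
I - E - J - C: 2+3+6 = 11
I - E - F - G - C: 2+2+6+2 = 12
Cheapest is I - E - J - C at 11.
So from I the first move is to E.

E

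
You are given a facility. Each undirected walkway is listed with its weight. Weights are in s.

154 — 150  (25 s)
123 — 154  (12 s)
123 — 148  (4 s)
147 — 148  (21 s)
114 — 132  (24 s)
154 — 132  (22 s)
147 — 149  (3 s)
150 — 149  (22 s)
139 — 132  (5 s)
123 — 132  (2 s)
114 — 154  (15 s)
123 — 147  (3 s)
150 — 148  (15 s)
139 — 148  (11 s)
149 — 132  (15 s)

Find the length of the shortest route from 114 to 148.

Shortest distances from 114:
114: 0
154: 15  (via 114)
132: 24  (via 114)
123: 26  (via 132)
147: 29  (via 123)
139: 29  (via 132)
148: 30  (via 123)
Shortest route: 114 → 132 → 123 → 148 = 30 s.

30 s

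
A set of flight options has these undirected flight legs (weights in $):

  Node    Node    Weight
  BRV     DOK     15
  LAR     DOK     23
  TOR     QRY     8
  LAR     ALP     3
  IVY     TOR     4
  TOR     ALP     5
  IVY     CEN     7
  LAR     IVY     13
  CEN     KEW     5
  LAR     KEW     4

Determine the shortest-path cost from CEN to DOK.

Running Dijkstra from CEN:
CEN: 0
KEW: 5  (via CEN)
IVY: 7  (via CEN)
LAR: 9  (via KEW)
TOR: 11  (via IVY)
ALP: 12  (via LAR)
QRY: 19  (via TOR)
DOK: 32  (via LAR)
Shortest route: CEN → KEW → LAR → DOK = $32.

$32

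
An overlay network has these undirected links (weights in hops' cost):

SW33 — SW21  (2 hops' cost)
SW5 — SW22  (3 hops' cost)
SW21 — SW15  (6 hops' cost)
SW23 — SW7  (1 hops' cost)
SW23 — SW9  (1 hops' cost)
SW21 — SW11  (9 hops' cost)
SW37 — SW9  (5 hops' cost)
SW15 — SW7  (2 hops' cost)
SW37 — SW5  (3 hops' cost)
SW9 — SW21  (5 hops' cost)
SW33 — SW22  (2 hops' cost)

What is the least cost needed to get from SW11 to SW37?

19 hops' cost

Candidate routes:
SW11 - SW21 - SW15 - SW7 - SW23 - SW9 - SW37: 9+6+2+1+1+5 = 24
SW11 - SW21 - SW9 - SW37: 9+5+5 = 19
Cheapest is SW11 - SW21 - SW9 - SW37 at 19 hops' cost.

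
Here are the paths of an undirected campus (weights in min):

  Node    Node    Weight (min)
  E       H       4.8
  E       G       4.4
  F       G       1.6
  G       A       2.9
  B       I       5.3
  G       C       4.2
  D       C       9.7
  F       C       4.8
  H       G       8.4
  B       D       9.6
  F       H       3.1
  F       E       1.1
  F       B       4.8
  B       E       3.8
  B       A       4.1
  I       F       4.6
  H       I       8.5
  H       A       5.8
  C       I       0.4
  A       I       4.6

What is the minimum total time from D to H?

Settle nodes by increasing distance from D:
D: 0
B: 9.6  (via D)
C: 9.7  (via D)
I: 10.1  (via C)
E: 13.4  (via B)
A: 13.7  (via B)
G: 13.9  (via C)
F: 14.4  (via B)
H: 17.5  (via F)
Shortest route: D → B → F → H = 17.5 min.

17.5 min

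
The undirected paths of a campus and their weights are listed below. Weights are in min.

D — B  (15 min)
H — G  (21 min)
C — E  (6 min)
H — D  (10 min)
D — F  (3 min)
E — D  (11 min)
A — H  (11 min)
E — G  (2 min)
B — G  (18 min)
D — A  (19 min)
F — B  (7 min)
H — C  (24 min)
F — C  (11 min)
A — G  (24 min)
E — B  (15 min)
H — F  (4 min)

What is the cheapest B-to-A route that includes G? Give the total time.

Shortest B→G: B → E → G = 17
Shortest G→A: G → A = 24
Total via G: 17 + 24 = 41 min.

41 min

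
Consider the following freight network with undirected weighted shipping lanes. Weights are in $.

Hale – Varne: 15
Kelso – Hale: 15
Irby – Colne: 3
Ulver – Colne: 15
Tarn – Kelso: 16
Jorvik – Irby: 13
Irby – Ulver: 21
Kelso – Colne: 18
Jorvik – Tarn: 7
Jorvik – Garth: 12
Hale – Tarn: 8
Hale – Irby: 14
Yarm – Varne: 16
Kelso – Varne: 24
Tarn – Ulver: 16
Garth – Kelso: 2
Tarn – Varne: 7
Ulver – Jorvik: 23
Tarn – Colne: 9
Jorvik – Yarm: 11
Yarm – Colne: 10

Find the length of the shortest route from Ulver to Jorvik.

$23

Compare a few routes:
Ulver - Colne - Tarn - Jorvik: 15+9+7 = 31
Ulver - Jorvik: 23 = 23
Cheapest is Ulver - Jorvik at $23.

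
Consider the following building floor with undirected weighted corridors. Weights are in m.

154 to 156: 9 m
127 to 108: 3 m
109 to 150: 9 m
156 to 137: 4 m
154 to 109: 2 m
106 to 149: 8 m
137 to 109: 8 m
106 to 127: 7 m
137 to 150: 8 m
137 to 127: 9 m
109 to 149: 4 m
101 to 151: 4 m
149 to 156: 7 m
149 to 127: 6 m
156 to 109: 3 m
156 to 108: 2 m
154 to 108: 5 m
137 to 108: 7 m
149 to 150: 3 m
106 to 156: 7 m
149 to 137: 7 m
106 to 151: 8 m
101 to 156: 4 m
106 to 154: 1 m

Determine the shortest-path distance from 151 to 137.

Compare a few routes:
151–101–156–108–137: 4+4+2+7 = 17
151–106–154–109–156–137: 8+1+2+3+4 = 18
151–101–156–137: 4+4+4 = 12
Cheapest is 151–101–156–137 at 12 m.

12 m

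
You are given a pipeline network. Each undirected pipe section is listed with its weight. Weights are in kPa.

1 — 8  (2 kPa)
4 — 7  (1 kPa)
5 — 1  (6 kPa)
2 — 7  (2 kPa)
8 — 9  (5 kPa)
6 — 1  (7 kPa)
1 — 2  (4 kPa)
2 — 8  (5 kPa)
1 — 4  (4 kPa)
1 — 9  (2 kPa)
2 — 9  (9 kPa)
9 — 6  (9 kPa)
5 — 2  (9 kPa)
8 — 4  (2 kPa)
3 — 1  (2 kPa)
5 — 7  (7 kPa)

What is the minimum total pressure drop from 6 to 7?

12 kPa

Enumerating some paths:
6–1–4–7: 7+4+1 = 12
6–1–2–7: 7+4+2 = 13
6–9–1–4–7: 9+2+4+1 = 16
The minimum is 12 kPa via 6–1–4–7.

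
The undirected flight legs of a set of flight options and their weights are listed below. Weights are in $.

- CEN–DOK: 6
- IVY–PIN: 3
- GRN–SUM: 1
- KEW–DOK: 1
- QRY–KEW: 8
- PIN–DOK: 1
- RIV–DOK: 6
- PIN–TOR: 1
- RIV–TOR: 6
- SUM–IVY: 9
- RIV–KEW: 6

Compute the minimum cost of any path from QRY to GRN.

$23

Compare a few routes:
QRY → KEW → RIV → DOK → PIN → IVY → SUM → GRN: 8+6+6+1+3+9+1 = 34
QRY → KEW → DOK → RIV → TOR → PIN → IVY → SUM → GRN: 8+1+6+6+1+3+9+1 = 35
QRY → KEW → RIV → TOR → PIN → IVY → SUM → GRN: 8+6+6+1+3+9+1 = 34
QRY → KEW → DOK → PIN → IVY → SUM → GRN: 8+1+1+3+9+1 = 23
Cheapest is QRY → KEW → DOK → PIN → IVY → SUM → GRN at $23.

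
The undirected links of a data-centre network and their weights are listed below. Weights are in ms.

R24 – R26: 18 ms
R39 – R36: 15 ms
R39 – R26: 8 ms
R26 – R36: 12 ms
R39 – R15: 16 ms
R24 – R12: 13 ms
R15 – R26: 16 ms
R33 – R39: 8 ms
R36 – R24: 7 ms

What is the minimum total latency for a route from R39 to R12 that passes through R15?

63 ms

Shortest R39→R15: R39–R15 = 16
Best R15 to R12: R15–R26–R24–R12 costing 47
Total via R15: 16 + 47 = 63 ms.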